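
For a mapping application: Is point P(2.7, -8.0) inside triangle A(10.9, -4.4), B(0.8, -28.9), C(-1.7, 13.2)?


Cross products: AB x AP = -164.54, BC x BP = -132.24, CA x CP = -189.68
All same sign? yes

Yes, inside


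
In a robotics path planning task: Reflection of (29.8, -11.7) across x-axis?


Reflection over x-axis: (x,y) -> (x,-y)
(29.8, -11.7) -> (29.8, 11.7)

(29.8, 11.7)


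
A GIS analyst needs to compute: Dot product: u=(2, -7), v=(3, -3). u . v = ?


u . v = u_x*v_x + u_y*v_y = 2*3 + (-7)*(-3)
= 6 + 21 = 27

27


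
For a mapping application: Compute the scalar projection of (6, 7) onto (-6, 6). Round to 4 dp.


u.v = 6, |v| = sqrt(72) = 8.4853
Scalar projection = u.v / |v| = 6 / sqrt(72) = 0.7071

0.7071


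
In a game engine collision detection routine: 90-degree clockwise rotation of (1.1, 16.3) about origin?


90° CW: (x,y) -> (y, -x)
(1.1,16.3) -> (16.3, -1.1)

(16.3, -1.1)


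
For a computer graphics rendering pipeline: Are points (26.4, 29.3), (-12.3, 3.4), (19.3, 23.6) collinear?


Cross product: ((-12.3)-26.4)*(23.6-29.3) - (3.4-29.3)*(19.3-26.4)
= 36.7

No, not collinear


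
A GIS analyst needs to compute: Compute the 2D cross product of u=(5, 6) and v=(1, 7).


u x v = u_x*v_y - u_y*v_x = 5*7 - 6*1
= 35 - 6 = 29

29


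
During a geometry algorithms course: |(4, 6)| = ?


|u| = sqrt(4^2 + 6^2) = sqrt(52) = 7.2111

7.2111


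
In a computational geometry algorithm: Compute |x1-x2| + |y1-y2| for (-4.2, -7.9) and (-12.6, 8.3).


|(-4.2)-(-12.6)| + |(-7.9)-8.3| = 8.4 + 16.2 = 24.6

24.6


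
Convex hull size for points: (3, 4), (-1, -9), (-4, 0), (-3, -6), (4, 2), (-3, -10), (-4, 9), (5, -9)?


Convex hull vertices (CCW): (-4, 0), (-3, -10), (5, -9), (4, 2), (3, 4), (-4, 9)
Count = 6

6


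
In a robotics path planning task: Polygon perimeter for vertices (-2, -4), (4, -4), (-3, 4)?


Sides: (-2, -4)->(4, -4): sqrt(36) = 6, (4, -4)->(-3, 4): sqrt(113) = 10.630146, (-3, 4)->(-2, -4): sqrt(65) = 8.062258
Sum = 24.692404
Perimeter = 24.6924

24.6924


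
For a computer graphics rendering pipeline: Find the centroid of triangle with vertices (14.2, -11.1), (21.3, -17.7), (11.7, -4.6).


Centroid = ((x_A+x_B+x_C)/3, (y_A+y_B+y_C)/3)
= ((14.2+21.3+11.7)/3, ((-11.1)+(-17.7)+(-4.6))/3)
= (15.7333, -11.1333)

(15.7333, -11.1333)


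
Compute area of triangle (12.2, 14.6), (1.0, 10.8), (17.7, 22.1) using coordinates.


Area = |x_A(y_B-y_C) + x_B(y_C-y_A) + x_C(y_A-y_B)|/2
= |(-137.86) + 7.5 + 67.26|/2
= 63.1/2 = 31.55

31.55


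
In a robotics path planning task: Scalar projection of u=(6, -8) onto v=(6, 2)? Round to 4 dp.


u.v = 20, |v| = sqrt(40) = 6.3246
Scalar projection = u.v / |v| = 20 / sqrt(40) = 3.1623

3.1623


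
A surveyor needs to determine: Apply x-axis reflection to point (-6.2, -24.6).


Reflection over x-axis: (x,y) -> (x,-y)
(-6.2, -24.6) -> (-6.2, 24.6)

(-6.2, 24.6)


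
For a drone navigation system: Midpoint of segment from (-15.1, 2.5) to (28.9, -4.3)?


M = (((-15.1)+28.9)/2, (2.5+(-4.3))/2)
= (6.9, -0.9)

(6.9, -0.9)


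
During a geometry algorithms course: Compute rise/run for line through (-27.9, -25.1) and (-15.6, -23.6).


slope = (y2-y1)/(x2-x1) = ((-23.6)-(-25.1))/((-15.6)-(-27.9)) = 1.5/12.3 = 0.122

0.122


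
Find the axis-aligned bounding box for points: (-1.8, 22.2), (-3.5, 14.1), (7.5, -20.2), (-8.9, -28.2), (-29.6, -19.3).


x range: [-29.6, 7.5]
y range: [-28.2, 22.2]
Bounding box: (-29.6,-28.2) to (7.5,22.2)

(-29.6,-28.2) to (7.5,22.2)


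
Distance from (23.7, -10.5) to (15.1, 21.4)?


dx=-8.6, dy=31.9
d^2 = (-8.6)^2 + 31.9^2 = 1091.57
d = sqrt(1091.57) = 33.0389

33.0389


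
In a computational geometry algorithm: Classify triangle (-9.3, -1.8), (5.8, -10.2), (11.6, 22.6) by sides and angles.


Side lengths squared: AB^2=298.57, BC^2=1109.48, CA^2=1032.17
Sorted: [298.57, 1032.17, 1109.48]
By sides: Scalene, By angles: Acute

Scalene, Acute


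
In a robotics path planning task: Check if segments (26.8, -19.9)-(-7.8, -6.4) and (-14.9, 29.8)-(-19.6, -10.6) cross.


Cross products: d1=1918.27, d2=456.98, d3=-1156.67, d4=304.62
d1*d2 < 0 and d3*d4 < 0? no

No, they don't intersect


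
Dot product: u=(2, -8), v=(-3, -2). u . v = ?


u . v = u_x*v_x + u_y*v_y = 2*(-3) + (-8)*(-2)
= (-6) + 16 = 10

10


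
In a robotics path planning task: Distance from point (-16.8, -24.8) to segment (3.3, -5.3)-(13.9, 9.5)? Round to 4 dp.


Project P onto AB: t = 0 (clamped to [0,1])
Closest point on segment: (3.3, -5.3)
Distance: 28.0046

28.0046


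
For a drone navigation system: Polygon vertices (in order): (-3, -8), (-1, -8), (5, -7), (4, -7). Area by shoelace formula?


Shoelace sum: ((-3)*(-8) - (-1)*(-8)) + ((-1)*(-7) - 5*(-8)) + (5*(-7) - 4*(-7)) + (4*(-8) - (-3)*(-7))
= 3
Area = |3|/2 = 1.5

1.5


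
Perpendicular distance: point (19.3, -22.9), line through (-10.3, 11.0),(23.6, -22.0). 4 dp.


|cross product| = 172.41
|line direction| = sqrt(2238.21) = 47.3097
Distance = 172.41/sqrt(2238.21) = 3.6443

3.6443


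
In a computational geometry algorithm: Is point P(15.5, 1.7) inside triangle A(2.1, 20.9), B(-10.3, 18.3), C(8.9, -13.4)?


Cross products: AB x AP = 272.92, BC x BP = 499.14, CA x CP = -329.06
All same sign? no

No, outside


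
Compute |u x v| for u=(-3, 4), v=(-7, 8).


|u x v| = |(-3)*8 - 4*(-7)|
= |(-24) - (-28)| = 4

4


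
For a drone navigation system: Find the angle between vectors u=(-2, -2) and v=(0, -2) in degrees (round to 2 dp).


u.v = 4, |u| = sqrt(8) = 2.8284, |v| = sqrt(4) = 2
cos(theta) = u.v/(|u||v|) = 4/sqrt(32) = 0.707107
theta = acos(0.707107) = 45 degrees

45 degrees


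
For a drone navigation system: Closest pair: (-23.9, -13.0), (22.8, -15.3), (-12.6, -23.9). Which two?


d(P0,P1) = 46.7566, d(P0,P2) = 15.7003, d(P1,P2) = 36.4297
Closest: P0 and P2

Closest pair: (-23.9, -13.0) and (-12.6, -23.9), distance = 15.7003


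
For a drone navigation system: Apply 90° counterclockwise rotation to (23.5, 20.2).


90° CCW: (x,y) -> (-y, x)
(23.5,20.2) -> (-20.2, 23.5)

(-20.2, 23.5)


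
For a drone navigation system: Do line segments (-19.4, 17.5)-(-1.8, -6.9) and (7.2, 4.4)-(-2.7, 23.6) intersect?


Cross products: d1=381.03, d2=284.67, d3=418.48, d4=514.84
d1*d2 < 0 and d3*d4 < 0? no

No, they don't intersect


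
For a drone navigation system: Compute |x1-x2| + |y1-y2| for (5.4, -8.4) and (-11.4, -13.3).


|5.4-(-11.4)| + |(-8.4)-(-13.3)| = 16.8 + 4.9 = 21.7

21.7


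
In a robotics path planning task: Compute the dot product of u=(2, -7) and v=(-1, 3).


u . v = u_x*v_x + u_y*v_y = 2*(-1) + (-7)*3
= (-2) + (-21) = -23

-23


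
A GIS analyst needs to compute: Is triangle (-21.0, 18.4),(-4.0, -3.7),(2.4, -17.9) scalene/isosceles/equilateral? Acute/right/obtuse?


Side lengths squared: AB^2=777.41, BC^2=242.6, CA^2=1865.25
Sorted: [242.6, 777.41, 1865.25]
By sides: Scalene, By angles: Obtuse

Scalene, Obtuse


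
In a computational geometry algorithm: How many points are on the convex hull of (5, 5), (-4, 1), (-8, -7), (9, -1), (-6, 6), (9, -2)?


Convex hull vertices (CCW): (-8, -7), (9, -2), (9, -1), (5, 5), (-6, 6)
Count = 5

5


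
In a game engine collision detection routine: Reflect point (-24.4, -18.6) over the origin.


Reflection over origin: (x,y) -> (-x,-y)
(-24.4, -18.6) -> (24.4, 18.6)

(24.4, 18.6)


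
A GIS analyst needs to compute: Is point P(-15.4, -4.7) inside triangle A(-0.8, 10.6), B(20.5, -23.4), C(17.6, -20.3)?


Cross products: AB x AP = -822.29, BC x BP = 57.06, CA x CP = 732.66
All same sign? no

No, outside


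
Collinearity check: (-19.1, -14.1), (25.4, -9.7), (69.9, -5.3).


Cross product: (25.4-(-19.1))*((-5.3)-(-14.1)) - ((-9.7)-(-14.1))*(69.9-(-19.1))
= 0

Yes, collinear


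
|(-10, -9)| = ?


|u| = sqrt((-10)^2 + (-9)^2) = sqrt(181) = 13.4536

13.4536


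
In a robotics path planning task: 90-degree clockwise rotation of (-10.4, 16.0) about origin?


90° CW: (x,y) -> (y, -x)
(-10.4,16) -> (16, 10.4)

(16, 10.4)


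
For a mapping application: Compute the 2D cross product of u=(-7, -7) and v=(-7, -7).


u x v = u_x*v_y - u_y*v_x = (-7)*(-7) - (-7)*(-7)
= 49 - 49 = 0

0


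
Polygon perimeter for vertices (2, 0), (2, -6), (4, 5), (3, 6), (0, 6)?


Sides: (2, 0)->(2, -6): sqrt(36) = 6, (2, -6)->(4, 5): sqrt(125) = 11.18034, (4, 5)->(3, 6): sqrt(2) = 1.414214, (3, 6)->(0, 6): sqrt(9) = 3, (0, 6)->(2, 0): sqrt(40) = 6.324555
Sum = 27.919109
Perimeter = 27.9191

27.9191


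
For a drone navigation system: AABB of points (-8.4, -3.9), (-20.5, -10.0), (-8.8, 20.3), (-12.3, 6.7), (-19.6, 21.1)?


x range: [-20.5, -8.4]
y range: [-10, 21.1]
Bounding box: (-20.5,-10) to (-8.4,21.1)

(-20.5,-10) to (-8.4,21.1)


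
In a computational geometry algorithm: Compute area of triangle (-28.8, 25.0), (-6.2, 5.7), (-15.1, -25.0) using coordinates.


Area = |x_A(y_B-y_C) + x_B(y_C-y_A) + x_C(y_A-y_B)|/2
= |(-884.16) + 310 + (-291.43)|/2
= 865.59/2 = 432.795

432.795


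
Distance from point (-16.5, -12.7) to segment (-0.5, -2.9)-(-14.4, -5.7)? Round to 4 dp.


Project P onto AB: t = 1 (clamped to [0,1])
Closest point on segment: (-14.4, -5.7)
Distance: 7.3082

7.3082


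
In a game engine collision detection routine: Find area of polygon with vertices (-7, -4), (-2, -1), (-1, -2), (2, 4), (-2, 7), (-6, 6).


Shoelace sum: ((-7)*(-1) - (-2)*(-4)) + ((-2)*(-2) - (-1)*(-1)) + ((-1)*4 - 2*(-2)) + (2*7 - (-2)*4) + ((-2)*6 - (-6)*7) + ((-6)*(-4) - (-7)*6)
= 120
Area = |120|/2 = 60

60


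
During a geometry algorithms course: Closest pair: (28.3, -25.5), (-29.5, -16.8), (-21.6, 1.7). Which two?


d(P0,P1) = 58.4511, d(P0,P2) = 56.8318, d(P1,P2) = 20.1162
Closest: P1 and P2

Closest pair: (-29.5, -16.8) and (-21.6, 1.7), distance = 20.1162


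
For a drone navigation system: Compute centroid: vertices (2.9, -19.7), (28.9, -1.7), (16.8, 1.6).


Centroid = ((x_A+x_B+x_C)/3, (y_A+y_B+y_C)/3)
= ((2.9+28.9+16.8)/3, ((-19.7)+(-1.7)+1.6)/3)
= (16.2, -6.6)

(16.2, -6.6)


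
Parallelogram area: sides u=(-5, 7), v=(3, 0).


|u x v| = |(-5)*0 - 7*3|
= |0 - 21| = 21

21


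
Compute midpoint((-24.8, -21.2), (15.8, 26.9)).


M = (((-24.8)+15.8)/2, ((-21.2)+26.9)/2)
= (-4.5, 2.85)

(-4.5, 2.85)


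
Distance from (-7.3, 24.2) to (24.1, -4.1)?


dx=31.4, dy=-28.3
d^2 = 31.4^2 + (-28.3)^2 = 1786.85
d = sqrt(1786.85) = 42.2711

42.2711


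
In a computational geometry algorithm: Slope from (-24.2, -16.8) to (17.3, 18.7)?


slope = (y2-y1)/(x2-x1) = (18.7-(-16.8))/(17.3-(-24.2)) = 35.5/41.5 = 0.8554

0.8554


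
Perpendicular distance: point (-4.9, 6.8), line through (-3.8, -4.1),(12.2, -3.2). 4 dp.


|cross product| = 175.39
|line direction| = sqrt(256.81) = 16.0253
Distance = 175.39/sqrt(256.81) = 10.9446

10.9446


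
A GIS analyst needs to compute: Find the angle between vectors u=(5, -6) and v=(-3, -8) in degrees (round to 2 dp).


u.v = 33, |u| = sqrt(61) = 7.8102, |v| = sqrt(73) = 8.544
cos(theta) = u.v/(|u||v|) = 33/sqrt(4453) = 0.494524
theta = acos(0.494524) = 60.36 degrees

60.36 degrees


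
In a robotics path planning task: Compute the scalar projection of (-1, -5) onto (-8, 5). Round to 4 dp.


u.v = -17, |v| = sqrt(89) = 9.434
Scalar projection = u.v / |v| = -17 / sqrt(89) = -1.802

-1.802


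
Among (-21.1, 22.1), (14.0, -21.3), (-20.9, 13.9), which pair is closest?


d(P0,P1) = 55.8173, d(P0,P2) = 8.2024, d(P1,P2) = 49.5686
Closest: P0 and P2

Closest pair: (-21.1, 22.1) and (-20.9, 13.9), distance = 8.2024


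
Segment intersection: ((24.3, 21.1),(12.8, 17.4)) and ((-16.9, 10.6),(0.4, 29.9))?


Cross products: d1=-613.51, d2=-455.57, d3=-31.69, d4=-189.63
d1*d2 < 0 and d3*d4 < 0? no

No, they don't intersect


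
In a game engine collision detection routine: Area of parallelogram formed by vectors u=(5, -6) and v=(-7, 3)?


|u x v| = |5*3 - (-6)*(-7)|
= |15 - 42| = 27

27


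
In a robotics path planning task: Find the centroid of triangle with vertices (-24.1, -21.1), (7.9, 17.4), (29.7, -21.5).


Centroid = ((x_A+x_B+x_C)/3, (y_A+y_B+y_C)/3)
= (((-24.1)+7.9+29.7)/3, ((-21.1)+17.4+(-21.5))/3)
= (4.5, -8.4)

(4.5, -8.4)


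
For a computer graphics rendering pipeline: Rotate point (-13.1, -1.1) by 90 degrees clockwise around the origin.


90° CW: (x,y) -> (y, -x)
(-13.1,-1.1) -> (-1.1, 13.1)

(-1.1, 13.1)


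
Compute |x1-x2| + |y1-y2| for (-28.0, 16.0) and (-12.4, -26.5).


|(-28)-(-12.4)| + |16-(-26.5)| = 15.6 + 42.5 = 58.1

58.1


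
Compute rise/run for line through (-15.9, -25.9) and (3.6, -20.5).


slope = (y2-y1)/(x2-x1) = ((-20.5)-(-25.9))/(3.6-(-15.9)) = 5.4/19.5 = 0.2769

0.2769


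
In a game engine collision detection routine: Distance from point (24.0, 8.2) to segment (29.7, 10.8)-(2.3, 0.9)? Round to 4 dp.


Project P onto AB: t = 0.2143 (clamped to [0,1])
Closest point on segment: (23.8273, 8.6781)
Distance: 0.5083

0.5083


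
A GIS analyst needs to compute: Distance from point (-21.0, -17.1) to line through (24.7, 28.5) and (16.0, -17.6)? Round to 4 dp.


|cross product| = 1710.05
|line direction| = sqrt(2200.9) = 46.9138
Distance = 1710.05/sqrt(2200.9) = 36.4509

36.4509


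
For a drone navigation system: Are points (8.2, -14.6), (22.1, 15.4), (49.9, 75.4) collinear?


Cross product: (22.1-8.2)*(75.4-(-14.6)) - (15.4-(-14.6))*(49.9-8.2)
= 0

Yes, collinear


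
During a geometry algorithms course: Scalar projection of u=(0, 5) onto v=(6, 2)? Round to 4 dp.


u.v = 10, |v| = sqrt(40) = 6.3246
Scalar projection = u.v / |v| = 10 / sqrt(40) = 1.5811

1.5811


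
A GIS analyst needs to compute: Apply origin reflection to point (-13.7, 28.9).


Reflection over origin: (x,y) -> (-x,-y)
(-13.7, 28.9) -> (13.7, -28.9)

(13.7, -28.9)


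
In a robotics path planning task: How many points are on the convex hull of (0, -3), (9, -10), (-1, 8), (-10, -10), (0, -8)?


Convex hull vertices (CCW): (-10, -10), (9, -10), (-1, 8)
Count = 3

3


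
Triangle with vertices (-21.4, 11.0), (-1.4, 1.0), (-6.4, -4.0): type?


Side lengths squared: AB^2=500, BC^2=50, CA^2=450
Sorted: [50, 450, 500]
By sides: Scalene, By angles: Right

Scalene, Right


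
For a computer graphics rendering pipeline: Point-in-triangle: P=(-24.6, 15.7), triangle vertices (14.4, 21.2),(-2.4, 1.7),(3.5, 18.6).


Cross products: AB x AP = -668.1, BC x BP = 457.78, CA x CP = 41.45
All same sign? no

No, outside


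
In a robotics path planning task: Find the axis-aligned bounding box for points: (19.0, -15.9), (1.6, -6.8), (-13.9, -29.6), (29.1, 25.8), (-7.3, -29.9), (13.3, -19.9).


x range: [-13.9, 29.1]
y range: [-29.9, 25.8]
Bounding box: (-13.9,-29.9) to (29.1,25.8)

(-13.9,-29.9) to (29.1,25.8)


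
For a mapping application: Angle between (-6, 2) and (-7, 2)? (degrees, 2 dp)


u.v = 46, |u| = sqrt(40) = 6.3246, |v| = sqrt(53) = 7.2801
cos(theta) = u.v/(|u||v|) = 46/sqrt(2120) = 0.999056
theta = acos(0.999056) = 2.49 degrees

2.49 degrees


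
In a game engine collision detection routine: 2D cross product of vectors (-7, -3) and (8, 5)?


u x v = u_x*v_y - u_y*v_x = (-7)*5 - (-3)*8
= (-35) - (-24) = -11

-11


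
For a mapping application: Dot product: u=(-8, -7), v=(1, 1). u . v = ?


u . v = u_x*v_x + u_y*v_y = (-8)*1 + (-7)*1
= (-8) + (-7) = -15

-15


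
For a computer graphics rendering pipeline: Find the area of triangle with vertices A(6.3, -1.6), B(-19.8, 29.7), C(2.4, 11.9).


Area = |x_A(y_B-y_C) + x_B(y_C-y_A) + x_C(y_A-y_B)|/2
= |112.14 + (-267.3) + (-75.12)|/2
= 230.28/2 = 115.14

115.14


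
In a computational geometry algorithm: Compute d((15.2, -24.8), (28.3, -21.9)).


dx=13.1, dy=2.9
d^2 = 13.1^2 + 2.9^2 = 180.02
d = sqrt(180.02) = 13.4172

13.4172


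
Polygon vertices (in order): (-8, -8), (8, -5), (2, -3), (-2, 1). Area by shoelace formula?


Shoelace sum: ((-8)*(-5) - 8*(-8)) + (8*(-3) - 2*(-5)) + (2*1 - (-2)*(-3)) + ((-2)*(-8) - (-8)*1)
= 110
Area = |110|/2 = 55

55


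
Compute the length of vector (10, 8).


|u| = sqrt(10^2 + 8^2) = sqrt(164) = 12.8062

12.8062


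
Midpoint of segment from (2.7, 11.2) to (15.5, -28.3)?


M = ((2.7+15.5)/2, (11.2+(-28.3))/2)
= (9.1, -8.55)

(9.1, -8.55)


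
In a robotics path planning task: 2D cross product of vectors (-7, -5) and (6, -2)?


u x v = u_x*v_y - u_y*v_x = (-7)*(-2) - (-5)*6
= 14 - (-30) = 44

44


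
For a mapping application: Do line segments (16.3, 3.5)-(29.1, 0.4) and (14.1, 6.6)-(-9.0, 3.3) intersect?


Cross products: d1=78.87, d2=192.72, d3=32.86, d4=-80.99
d1*d2 < 0 and d3*d4 < 0? no

No, they don't intersect


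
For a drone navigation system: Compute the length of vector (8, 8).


|u| = sqrt(8^2 + 8^2) = sqrt(128) = 11.3137

11.3137


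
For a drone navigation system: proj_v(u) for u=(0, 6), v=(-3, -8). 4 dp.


u.v = -48, |v| = sqrt(73) = 8.544
Scalar projection = u.v / |v| = -48 / sqrt(73) = -5.618

-5.618


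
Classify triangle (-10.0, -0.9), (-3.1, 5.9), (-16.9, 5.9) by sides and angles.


Side lengths squared: AB^2=93.85, BC^2=190.44, CA^2=93.85
Sorted: [93.85, 93.85, 190.44]
By sides: Isosceles, By angles: Obtuse

Isosceles, Obtuse


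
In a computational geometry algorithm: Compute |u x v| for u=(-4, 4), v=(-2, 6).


|u x v| = |(-4)*6 - 4*(-2)|
= |(-24) - (-8)| = 16

16


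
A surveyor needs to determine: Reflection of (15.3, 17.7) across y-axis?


Reflection over y-axis: (x,y) -> (-x,y)
(15.3, 17.7) -> (-15.3, 17.7)

(-15.3, 17.7)


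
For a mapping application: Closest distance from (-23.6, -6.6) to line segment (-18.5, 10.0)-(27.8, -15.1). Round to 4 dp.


Project P onto AB: t = 0.0651 (clamped to [0,1])
Closest point on segment: (-15.4865, 8.3663)
Distance: 17.0241

17.0241


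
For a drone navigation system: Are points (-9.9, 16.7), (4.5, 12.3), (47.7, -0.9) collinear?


Cross product: (4.5-(-9.9))*((-0.9)-16.7) - (12.3-16.7)*(47.7-(-9.9))
= 0

Yes, collinear


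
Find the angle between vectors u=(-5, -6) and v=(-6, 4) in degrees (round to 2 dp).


u.v = 6, |u| = sqrt(61) = 7.8102, |v| = sqrt(52) = 7.2111
cos(theta) = u.v/(|u||v|) = 6/sqrt(3172) = 0.106533
theta = acos(0.106533) = 83.88 degrees

83.88 degrees


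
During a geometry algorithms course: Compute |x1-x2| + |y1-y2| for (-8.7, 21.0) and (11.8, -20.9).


|(-8.7)-11.8| + |21-(-20.9)| = 20.5 + 41.9 = 62.4

62.4


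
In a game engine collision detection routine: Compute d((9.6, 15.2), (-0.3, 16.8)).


dx=-9.9, dy=1.6
d^2 = (-9.9)^2 + 1.6^2 = 100.57
d = sqrt(100.57) = 10.0285

10.0285


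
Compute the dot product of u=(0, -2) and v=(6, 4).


u . v = u_x*v_x + u_y*v_y = 0*6 + (-2)*4
= 0 + (-8) = -8

-8


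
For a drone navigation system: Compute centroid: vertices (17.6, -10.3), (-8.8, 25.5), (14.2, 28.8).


Centroid = ((x_A+x_B+x_C)/3, (y_A+y_B+y_C)/3)
= ((17.6+(-8.8)+14.2)/3, ((-10.3)+25.5+28.8)/3)
= (7.6667, 14.6667)

(7.6667, 14.6667)


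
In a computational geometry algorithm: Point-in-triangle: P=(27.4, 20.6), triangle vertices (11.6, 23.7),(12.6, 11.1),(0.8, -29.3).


Cross products: AB x AP = 195.98, BC x BP = 485.82, CA x CP = -870.88
All same sign? no

No, outside


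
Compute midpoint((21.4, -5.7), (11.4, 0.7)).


M = ((21.4+11.4)/2, ((-5.7)+0.7)/2)
= (16.4, -2.5)

(16.4, -2.5)


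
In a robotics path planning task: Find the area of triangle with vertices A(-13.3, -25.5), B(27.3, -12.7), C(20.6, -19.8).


Area = |x_A(y_B-y_C) + x_B(y_C-y_A) + x_C(y_A-y_B)|/2
= |(-94.43) + 155.61 + (-263.68)|/2
= 202.5/2 = 101.25

101.25


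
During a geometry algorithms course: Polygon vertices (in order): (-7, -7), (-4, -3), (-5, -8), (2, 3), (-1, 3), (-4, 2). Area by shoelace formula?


Shoelace sum: ((-7)*(-3) - (-4)*(-7)) + ((-4)*(-8) - (-5)*(-3)) + ((-5)*3 - 2*(-8)) + (2*3 - (-1)*3) + ((-1)*2 - (-4)*3) + ((-4)*(-7) - (-7)*2)
= 72
Area = |72|/2 = 36

36


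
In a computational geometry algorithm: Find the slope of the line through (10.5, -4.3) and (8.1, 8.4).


slope = (y2-y1)/(x2-x1) = (8.4-(-4.3))/(8.1-10.5) = 12.7/(-2.4) = -5.2917

-5.2917


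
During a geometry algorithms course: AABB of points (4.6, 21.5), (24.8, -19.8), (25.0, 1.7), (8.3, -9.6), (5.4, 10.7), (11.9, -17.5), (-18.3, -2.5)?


x range: [-18.3, 25]
y range: [-19.8, 21.5]
Bounding box: (-18.3,-19.8) to (25,21.5)

(-18.3,-19.8) to (25,21.5)


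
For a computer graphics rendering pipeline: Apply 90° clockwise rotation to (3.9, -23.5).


90° CW: (x,y) -> (y, -x)
(3.9,-23.5) -> (-23.5, -3.9)

(-23.5, -3.9)


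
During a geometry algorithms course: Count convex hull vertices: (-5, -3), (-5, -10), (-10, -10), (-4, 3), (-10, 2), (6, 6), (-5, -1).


Convex hull vertices (CCW): (-10, -10), (-5, -10), (6, 6), (-10, 2)
Count = 4

4


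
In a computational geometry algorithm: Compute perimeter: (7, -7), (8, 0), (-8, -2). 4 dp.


Sides: (7, -7)->(8, 0): sqrt(50) = 7.071068, (8, 0)->(-8, -2): sqrt(260) = 16.124515, (-8, -2)->(7, -7): sqrt(250) = 15.811388
Sum = 39.006971
Perimeter = 39.007

39.007


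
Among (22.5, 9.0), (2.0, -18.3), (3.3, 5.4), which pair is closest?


d(P0,P1) = 34.14, d(P0,P2) = 19.5346, d(P1,P2) = 23.7356
Closest: P0 and P2

Closest pair: (22.5, 9.0) and (3.3, 5.4), distance = 19.5346


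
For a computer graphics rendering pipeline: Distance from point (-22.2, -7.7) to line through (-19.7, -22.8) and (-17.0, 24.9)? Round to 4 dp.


|cross product| = 160.02
|line direction| = sqrt(2282.58) = 47.7764
Distance = 160.02/sqrt(2282.58) = 3.3494

3.3494


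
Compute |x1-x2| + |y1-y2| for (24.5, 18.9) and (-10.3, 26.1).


|24.5-(-10.3)| + |18.9-26.1| = 34.8 + 7.2 = 42

42


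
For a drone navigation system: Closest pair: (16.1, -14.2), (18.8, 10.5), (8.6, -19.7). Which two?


d(P0,P1) = 24.8471, d(P0,P2) = 9.3005, d(P1,P2) = 31.876
Closest: P0 and P2

Closest pair: (16.1, -14.2) and (8.6, -19.7), distance = 9.3005


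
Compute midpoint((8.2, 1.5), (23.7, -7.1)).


M = ((8.2+23.7)/2, (1.5+(-7.1))/2)
= (15.95, -2.8)

(15.95, -2.8)


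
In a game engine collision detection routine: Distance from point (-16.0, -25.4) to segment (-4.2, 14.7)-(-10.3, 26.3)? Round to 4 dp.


Project P onto AB: t = 0 (clamped to [0,1])
Closest point on segment: (-4.2, 14.7)
Distance: 41.8001

41.8001


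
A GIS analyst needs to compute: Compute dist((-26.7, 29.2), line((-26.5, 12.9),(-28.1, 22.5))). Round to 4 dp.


|cross product| = 24.16
|line direction| = sqrt(94.72) = 9.7324
Distance = 24.16/sqrt(94.72) = 2.4824

2.4824


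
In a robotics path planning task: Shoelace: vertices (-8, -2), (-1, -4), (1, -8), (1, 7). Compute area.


Shoelace sum: ((-8)*(-4) - (-1)*(-2)) + ((-1)*(-8) - 1*(-4)) + (1*7 - 1*(-8)) + (1*(-2) - (-8)*7)
= 111
Area = |111|/2 = 55.5

55.5


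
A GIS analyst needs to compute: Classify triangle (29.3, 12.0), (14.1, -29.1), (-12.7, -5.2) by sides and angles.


Side lengths squared: AB^2=1920.25, BC^2=1289.45, CA^2=2059.84
Sorted: [1289.45, 1920.25, 2059.84]
By sides: Scalene, By angles: Acute

Scalene, Acute


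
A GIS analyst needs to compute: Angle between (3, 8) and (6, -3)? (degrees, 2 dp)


u.v = -6, |u| = sqrt(73) = 8.544, |v| = sqrt(45) = 6.7082
cos(theta) = u.v/(|u||v|) = -6/sqrt(3285) = -0.104685
theta = acos(-0.104685) = 96.01 degrees

96.01 degrees


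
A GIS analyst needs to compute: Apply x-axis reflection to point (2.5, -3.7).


Reflection over x-axis: (x,y) -> (x,-y)
(2.5, -3.7) -> (2.5, 3.7)

(2.5, 3.7)


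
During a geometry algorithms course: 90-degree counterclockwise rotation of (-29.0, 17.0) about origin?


90° CCW: (x,y) -> (-y, x)
(-29,17) -> (-17, -29)

(-17, -29)


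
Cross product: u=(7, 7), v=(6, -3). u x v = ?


u x v = u_x*v_y - u_y*v_x = 7*(-3) - 7*6
= (-21) - 42 = -63

-63


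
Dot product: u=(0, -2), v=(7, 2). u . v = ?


u . v = u_x*v_x + u_y*v_y = 0*7 + (-2)*2
= 0 + (-4) = -4

-4


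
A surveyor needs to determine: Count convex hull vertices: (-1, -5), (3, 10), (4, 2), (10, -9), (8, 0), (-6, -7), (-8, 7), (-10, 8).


Convex hull vertices (CCW): (-10, 8), (-6, -7), (10, -9), (8, 0), (3, 10)
Count = 5

5


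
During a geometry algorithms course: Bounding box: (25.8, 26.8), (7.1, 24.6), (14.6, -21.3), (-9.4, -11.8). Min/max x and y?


x range: [-9.4, 25.8]
y range: [-21.3, 26.8]
Bounding box: (-9.4,-21.3) to (25.8,26.8)

(-9.4,-21.3) to (25.8,26.8)


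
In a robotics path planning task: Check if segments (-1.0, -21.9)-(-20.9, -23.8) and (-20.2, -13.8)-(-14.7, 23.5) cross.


Cross products: d1=-760.71, d2=-28.89, d3=-197.67, d4=-929.49
d1*d2 < 0 and d3*d4 < 0? no

No, they don't intersect


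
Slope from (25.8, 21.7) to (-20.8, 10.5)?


slope = (y2-y1)/(x2-x1) = (10.5-21.7)/((-20.8)-25.8) = (-11.2)/(-46.6) = 0.2403

0.2403


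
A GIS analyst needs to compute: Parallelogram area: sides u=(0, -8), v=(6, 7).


|u x v| = |0*7 - (-8)*6|
= |0 - (-48)| = 48

48


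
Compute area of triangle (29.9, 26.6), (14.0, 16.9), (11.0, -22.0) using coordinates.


Area = |x_A(y_B-y_C) + x_B(y_C-y_A) + x_C(y_A-y_B)|/2
= |1163.11 + (-680.4) + 106.7|/2
= 589.41/2 = 294.705

294.705


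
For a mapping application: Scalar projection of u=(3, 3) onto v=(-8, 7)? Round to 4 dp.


u.v = -3, |v| = sqrt(113) = 10.6301
Scalar projection = u.v / |v| = -3 / sqrt(113) = -0.2822

-0.2822


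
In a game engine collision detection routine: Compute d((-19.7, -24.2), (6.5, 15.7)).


dx=26.2, dy=39.9
d^2 = 26.2^2 + 39.9^2 = 2278.45
d = sqrt(2278.45) = 47.7331

47.7331


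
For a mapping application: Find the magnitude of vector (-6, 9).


|u| = sqrt((-6)^2 + 9^2) = sqrt(117) = 10.8167

10.8167


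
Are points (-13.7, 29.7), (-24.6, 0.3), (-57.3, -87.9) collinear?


Cross product: ((-24.6)-(-13.7))*((-87.9)-29.7) - (0.3-29.7)*((-57.3)-(-13.7))
= 0

Yes, collinear


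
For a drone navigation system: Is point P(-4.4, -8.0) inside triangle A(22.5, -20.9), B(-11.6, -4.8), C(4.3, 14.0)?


Cross products: AB x AP = -6.8, BC x BP = -186.24, CA x CP = -704.03
All same sign? yes

Yes, inside


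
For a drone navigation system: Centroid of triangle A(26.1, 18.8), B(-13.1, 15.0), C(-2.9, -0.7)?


Centroid = ((x_A+x_B+x_C)/3, (y_A+y_B+y_C)/3)
= ((26.1+(-13.1)+(-2.9))/3, (18.8+15+(-0.7))/3)
= (3.3667, 11.0333)

(3.3667, 11.0333)


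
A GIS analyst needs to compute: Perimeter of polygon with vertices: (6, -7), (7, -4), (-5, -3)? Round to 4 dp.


Sides: (6, -7)->(7, -4): sqrt(10) = 3.162278, (7, -4)->(-5, -3): sqrt(145) = 12.041595, (-5, -3)->(6, -7): sqrt(137) = 11.7047
Sum = 26.908573
Perimeter = 26.9086

26.9086


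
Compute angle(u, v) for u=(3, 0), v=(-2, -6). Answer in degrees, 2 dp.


u.v = -6, |u| = sqrt(9) = 3, |v| = sqrt(40) = 6.3246
cos(theta) = u.v/(|u||v|) = -6/sqrt(360) = -0.316228
theta = acos(-0.316228) = 108.43 degrees

108.43 degrees


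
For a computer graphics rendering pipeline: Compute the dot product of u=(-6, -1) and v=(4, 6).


u . v = u_x*v_x + u_y*v_y = (-6)*4 + (-1)*6
= (-24) + (-6) = -30

-30


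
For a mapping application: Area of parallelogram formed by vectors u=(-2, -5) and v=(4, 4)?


|u x v| = |(-2)*4 - (-5)*4|
= |(-8) - (-20)| = 12

12


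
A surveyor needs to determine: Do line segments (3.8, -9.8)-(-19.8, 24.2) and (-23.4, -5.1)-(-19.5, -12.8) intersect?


Cross products: d1=191.11, d2=141.99, d3=813.88, d4=863
d1*d2 < 0 and d3*d4 < 0? no

No, they don't intersect


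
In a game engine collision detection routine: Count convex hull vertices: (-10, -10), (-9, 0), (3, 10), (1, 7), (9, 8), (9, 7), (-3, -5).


Convex hull vertices (CCW): (-10, -10), (-3, -5), (9, 7), (9, 8), (3, 10), (-9, 0)
Count = 6

6


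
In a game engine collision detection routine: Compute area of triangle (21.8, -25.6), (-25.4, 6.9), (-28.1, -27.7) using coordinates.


Area = |x_A(y_B-y_C) + x_B(y_C-y_A) + x_C(y_A-y_B)|/2
= |754.28 + 53.34 + 913.25|/2
= 1720.87/2 = 860.435

860.435


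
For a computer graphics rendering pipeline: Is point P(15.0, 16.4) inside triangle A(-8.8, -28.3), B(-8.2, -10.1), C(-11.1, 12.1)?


Cross products: AB x AP = -406.34, BC x BP = -591.89, CA x CP = 1064.33
All same sign? no

No, outside


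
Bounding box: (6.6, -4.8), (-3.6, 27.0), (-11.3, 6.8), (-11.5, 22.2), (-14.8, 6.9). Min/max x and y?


x range: [-14.8, 6.6]
y range: [-4.8, 27]
Bounding box: (-14.8,-4.8) to (6.6,27)

(-14.8,-4.8) to (6.6,27)


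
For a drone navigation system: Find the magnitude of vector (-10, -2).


|u| = sqrt((-10)^2 + (-2)^2) = sqrt(104) = 10.198

10.198


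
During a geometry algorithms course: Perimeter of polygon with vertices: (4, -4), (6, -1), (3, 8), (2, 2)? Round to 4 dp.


Sides: (4, -4)->(6, -1): sqrt(13) = 3.605551, (6, -1)->(3, 8): sqrt(90) = 9.486833, (3, 8)->(2, 2): sqrt(37) = 6.082763, (2, 2)->(4, -4): sqrt(40) = 6.324555
Sum = 25.499702
Perimeter = 25.4997

25.4997


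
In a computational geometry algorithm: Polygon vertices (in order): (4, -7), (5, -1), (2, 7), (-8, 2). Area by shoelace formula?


Shoelace sum: (4*(-1) - 5*(-7)) + (5*7 - 2*(-1)) + (2*2 - (-8)*7) + ((-8)*(-7) - 4*2)
= 176
Area = |176|/2 = 88

88


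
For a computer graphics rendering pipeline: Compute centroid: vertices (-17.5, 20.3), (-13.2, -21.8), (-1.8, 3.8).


Centroid = ((x_A+x_B+x_C)/3, (y_A+y_B+y_C)/3)
= (((-17.5)+(-13.2)+(-1.8))/3, (20.3+(-21.8)+3.8)/3)
= (-10.8333, 0.7667)

(-10.8333, 0.7667)


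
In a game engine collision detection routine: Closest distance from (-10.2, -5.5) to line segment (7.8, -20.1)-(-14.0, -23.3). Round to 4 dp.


Project P onto AB: t = 0.712 (clamped to [0,1])
Closest point on segment: (-7.7224, -22.3785)
Distance: 17.0594

17.0594


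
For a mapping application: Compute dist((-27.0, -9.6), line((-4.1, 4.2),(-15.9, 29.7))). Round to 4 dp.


|cross product| = 746.79
|line direction| = sqrt(789.49) = 28.0979
Distance = 746.79/sqrt(789.49) = 26.5782

26.5782


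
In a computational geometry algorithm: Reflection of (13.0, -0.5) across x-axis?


Reflection over x-axis: (x,y) -> (x,-y)
(13, -0.5) -> (13, 0.5)

(13, 0.5)


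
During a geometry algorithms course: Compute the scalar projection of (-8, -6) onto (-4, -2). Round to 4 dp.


u.v = 44, |v| = sqrt(20) = 4.4721
Scalar projection = u.v / |v| = 44 / sqrt(20) = 9.8387

9.8387


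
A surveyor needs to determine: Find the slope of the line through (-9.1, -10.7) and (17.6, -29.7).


slope = (y2-y1)/(x2-x1) = ((-29.7)-(-10.7))/(17.6-(-9.1)) = (-19)/26.7 = -0.7116

-0.7116


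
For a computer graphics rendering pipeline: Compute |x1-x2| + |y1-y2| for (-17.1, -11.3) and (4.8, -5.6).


|(-17.1)-4.8| + |(-11.3)-(-5.6)| = 21.9 + 5.7 = 27.6

27.6


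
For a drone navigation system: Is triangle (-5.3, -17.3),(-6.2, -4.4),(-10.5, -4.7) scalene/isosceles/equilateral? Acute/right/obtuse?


Side lengths squared: AB^2=167.22, BC^2=18.58, CA^2=185.8
Sorted: [18.58, 167.22, 185.8]
By sides: Scalene, By angles: Right

Scalene, Right


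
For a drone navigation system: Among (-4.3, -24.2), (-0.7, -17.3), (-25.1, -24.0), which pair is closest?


d(P0,P1) = 7.7827, d(P0,P2) = 20.801, d(P1,P2) = 25.3032
Closest: P0 and P1

Closest pair: (-4.3, -24.2) and (-0.7, -17.3), distance = 7.7827


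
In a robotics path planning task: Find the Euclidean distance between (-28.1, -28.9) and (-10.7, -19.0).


dx=17.4, dy=9.9
d^2 = 17.4^2 + 9.9^2 = 400.77
d = sqrt(400.77) = 20.0192

20.0192


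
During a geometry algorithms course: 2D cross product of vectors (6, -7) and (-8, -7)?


u x v = u_x*v_y - u_y*v_x = 6*(-7) - (-7)*(-8)
= (-42) - 56 = -98

-98


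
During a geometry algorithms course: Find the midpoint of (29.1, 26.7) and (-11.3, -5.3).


M = ((29.1+(-11.3))/2, (26.7+(-5.3))/2)
= (8.9, 10.7)

(8.9, 10.7)


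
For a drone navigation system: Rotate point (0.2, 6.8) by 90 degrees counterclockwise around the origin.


90° CCW: (x,y) -> (-y, x)
(0.2,6.8) -> (-6.8, 0.2)

(-6.8, 0.2)


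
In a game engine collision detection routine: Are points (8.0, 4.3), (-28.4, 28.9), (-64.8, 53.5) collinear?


Cross product: ((-28.4)-8)*(53.5-4.3) - (28.9-4.3)*((-64.8)-8)
= 0

Yes, collinear


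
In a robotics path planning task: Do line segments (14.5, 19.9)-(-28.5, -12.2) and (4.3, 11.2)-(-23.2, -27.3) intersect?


Cross products: d1=153.45, d2=-619.3, d3=46.68, d4=819.43
d1*d2 < 0 and d3*d4 < 0? no

No, they don't intersect


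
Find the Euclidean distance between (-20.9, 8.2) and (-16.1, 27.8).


dx=4.8, dy=19.6
d^2 = 4.8^2 + 19.6^2 = 407.2
d = sqrt(407.2) = 20.1792

20.1792


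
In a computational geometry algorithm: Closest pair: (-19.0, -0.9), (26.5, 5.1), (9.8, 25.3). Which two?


d(P0,P1) = 45.8939, d(P0,P2) = 38.9343, d(P1,P2) = 26.2093
Closest: P1 and P2

Closest pair: (26.5, 5.1) and (9.8, 25.3), distance = 26.2093


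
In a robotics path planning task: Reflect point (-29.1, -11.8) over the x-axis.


Reflection over x-axis: (x,y) -> (x,-y)
(-29.1, -11.8) -> (-29.1, 11.8)

(-29.1, 11.8)


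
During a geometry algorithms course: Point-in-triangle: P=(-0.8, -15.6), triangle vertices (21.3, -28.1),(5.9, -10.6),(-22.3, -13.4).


Cross products: AB x AP = 194.25, BC x BP = 122.24, CA x CP = 220.13
All same sign? yes

Yes, inside


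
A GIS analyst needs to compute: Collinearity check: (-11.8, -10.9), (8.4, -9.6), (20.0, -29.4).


Cross product: (8.4-(-11.8))*((-29.4)-(-10.9)) - ((-9.6)-(-10.9))*(20-(-11.8))
= -415.04

No, not collinear


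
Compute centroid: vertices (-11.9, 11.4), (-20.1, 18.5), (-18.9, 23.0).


Centroid = ((x_A+x_B+x_C)/3, (y_A+y_B+y_C)/3)
= (((-11.9)+(-20.1)+(-18.9))/3, (11.4+18.5+23)/3)
= (-16.9667, 17.6333)

(-16.9667, 17.6333)


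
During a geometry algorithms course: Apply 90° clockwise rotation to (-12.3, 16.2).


90° CW: (x,y) -> (y, -x)
(-12.3,16.2) -> (16.2, 12.3)

(16.2, 12.3)


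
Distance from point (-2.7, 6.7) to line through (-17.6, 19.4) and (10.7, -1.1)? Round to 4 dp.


|cross product| = 53.96
|line direction| = sqrt(1221.14) = 34.9448
Distance = 53.96/sqrt(1221.14) = 1.5441

1.5441


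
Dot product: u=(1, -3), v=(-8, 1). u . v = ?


u . v = u_x*v_x + u_y*v_y = 1*(-8) + (-3)*1
= (-8) + (-3) = -11

-11


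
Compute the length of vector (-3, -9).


|u| = sqrt((-3)^2 + (-9)^2) = sqrt(90) = 9.4868

9.4868


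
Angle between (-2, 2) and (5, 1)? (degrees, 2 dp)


u.v = -8, |u| = sqrt(8) = 2.8284, |v| = sqrt(26) = 5.099
cos(theta) = u.v/(|u||v|) = -8/sqrt(208) = -0.5547
theta = acos(-0.5547) = 123.69 degrees

123.69 degrees


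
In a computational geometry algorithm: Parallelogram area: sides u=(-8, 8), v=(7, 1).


|u x v| = |(-8)*1 - 8*7|
= |(-8) - 56| = 64

64


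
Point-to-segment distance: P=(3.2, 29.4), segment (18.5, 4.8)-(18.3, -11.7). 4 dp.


Project P onto AB: t = 0 (clamped to [0,1])
Closest point on segment: (18.5, 4.8)
Distance: 28.9698

28.9698


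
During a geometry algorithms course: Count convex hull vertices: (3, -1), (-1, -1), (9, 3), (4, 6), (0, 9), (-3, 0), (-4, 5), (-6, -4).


Convex hull vertices (CCW): (-6, -4), (3, -1), (9, 3), (0, 9), (-4, 5)
Count = 5

5


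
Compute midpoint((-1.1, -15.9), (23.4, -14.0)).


M = (((-1.1)+23.4)/2, ((-15.9)+(-14))/2)
= (11.15, -14.95)

(11.15, -14.95)


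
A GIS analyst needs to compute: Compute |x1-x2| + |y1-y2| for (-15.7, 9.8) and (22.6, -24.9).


|(-15.7)-22.6| + |9.8-(-24.9)| = 38.3 + 34.7 = 73

73


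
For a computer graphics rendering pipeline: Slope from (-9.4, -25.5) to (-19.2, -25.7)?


slope = (y2-y1)/(x2-x1) = ((-25.7)-(-25.5))/((-19.2)-(-9.4)) = (-0.2)/(-9.8) = 0.0204

0.0204


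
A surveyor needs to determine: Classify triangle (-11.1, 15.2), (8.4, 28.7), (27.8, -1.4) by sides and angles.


Side lengths squared: AB^2=562.5, BC^2=1282.37, CA^2=1788.77
Sorted: [562.5, 1282.37, 1788.77]
By sides: Scalene, By angles: Acute

Scalene, Acute


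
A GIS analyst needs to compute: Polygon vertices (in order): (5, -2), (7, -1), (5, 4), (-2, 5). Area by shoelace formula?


Shoelace sum: (5*(-1) - 7*(-2)) + (7*4 - 5*(-1)) + (5*5 - (-2)*4) + ((-2)*(-2) - 5*5)
= 54
Area = |54|/2 = 27

27


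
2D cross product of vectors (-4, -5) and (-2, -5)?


u x v = u_x*v_y - u_y*v_x = (-4)*(-5) - (-5)*(-2)
= 20 - 10 = 10

10


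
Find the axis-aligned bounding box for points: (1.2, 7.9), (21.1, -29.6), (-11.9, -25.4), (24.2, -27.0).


x range: [-11.9, 24.2]
y range: [-29.6, 7.9]
Bounding box: (-11.9,-29.6) to (24.2,7.9)

(-11.9,-29.6) to (24.2,7.9)


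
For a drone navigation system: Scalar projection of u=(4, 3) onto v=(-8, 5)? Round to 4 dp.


u.v = -17, |v| = sqrt(89) = 9.434
Scalar projection = u.v / |v| = -17 / sqrt(89) = -1.802

-1.802


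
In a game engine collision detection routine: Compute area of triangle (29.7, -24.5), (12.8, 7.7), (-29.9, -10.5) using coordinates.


Area = |x_A(y_B-y_C) + x_B(y_C-y_A) + x_C(y_A-y_B)|/2
= |540.54 + 179.2 + 962.78|/2
= 1682.52/2 = 841.26

841.26


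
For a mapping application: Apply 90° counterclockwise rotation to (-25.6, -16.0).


90° CCW: (x,y) -> (-y, x)
(-25.6,-16) -> (16, -25.6)

(16, -25.6)


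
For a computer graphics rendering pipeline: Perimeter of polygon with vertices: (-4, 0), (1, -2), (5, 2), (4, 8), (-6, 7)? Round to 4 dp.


Sides: (-4, 0)->(1, -2): sqrt(29) = 5.385165, (1, -2)->(5, 2): sqrt(32) = 5.656854, (5, 2)->(4, 8): sqrt(37) = 6.082763, (4, 8)->(-6, 7): sqrt(101) = 10.049876, (-6, 7)->(-4, 0): sqrt(53) = 7.28011
Sum = 34.454768
Perimeter = 34.4548

34.4548


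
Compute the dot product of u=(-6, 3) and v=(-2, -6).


u . v = u_x*v_x + u_y*v_y = (-6)*(-2) + 3*(-6)
= 12 + (-18) = -6

-6


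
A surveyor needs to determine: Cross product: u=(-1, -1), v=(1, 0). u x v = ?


u x v = u_x*v_y - u_y*v_x = (-1)*0 - (-1)*1
= 0 - (-1) = 1

1


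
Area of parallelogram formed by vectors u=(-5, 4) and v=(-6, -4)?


|u x v| = |(-5)*(-4) - 4*(-6)|
= |20 - (-24)| = 44

44


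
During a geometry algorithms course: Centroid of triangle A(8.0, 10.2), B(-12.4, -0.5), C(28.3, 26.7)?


Centroid = ((x_A+x_B+x_C)/3, (y_A+y_B+y_C)/3)
= ((8+(-12.4)+28.3)/3, (10.2+(-0.5)+26.7)/3)
= (7.9667, 12.1333)

(7.9667, 12.1333)


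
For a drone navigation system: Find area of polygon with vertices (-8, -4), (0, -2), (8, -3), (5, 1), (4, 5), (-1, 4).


Shoelace sum: ((-8)*(-2) - 0*(-4)) + (0*(-3) - 8*(-2)) + (8*1 - 5*(-3)) + (5*5 - 4*1) + (4*4 - (-1)*5) + ((-1)*(-4) - (-8)*4)
= 133
Area = |133|/2 = 66.5

66.5


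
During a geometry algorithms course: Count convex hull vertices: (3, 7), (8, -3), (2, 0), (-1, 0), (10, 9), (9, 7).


Convex hull vertices (CCW): (-1, 0), (8, -3), (10, 9), (3, 7)
Count = 4

4


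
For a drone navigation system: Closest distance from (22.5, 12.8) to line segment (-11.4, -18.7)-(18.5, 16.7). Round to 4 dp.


Project P onto AB: t = 0.9914 (clamped to [0,1])
Closest point on segment: (18.2429, 16.3957)
Distance: 5.5724

5.5724


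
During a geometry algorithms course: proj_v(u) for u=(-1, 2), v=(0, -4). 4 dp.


u.v = -8, |v| = sqrt(16) = 4
Scalar projection = u.v / |v| = -8 / sqrt(16) = -2

-2


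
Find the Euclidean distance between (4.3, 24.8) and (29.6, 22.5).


dx=25.3, dy=-2.3
d^2 = 25.3^2 + (-2.3)^2 = 645.38
d = sqrt(645.38) = 25.4043

25.4043


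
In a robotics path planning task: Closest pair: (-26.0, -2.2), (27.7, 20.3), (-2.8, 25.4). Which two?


d(P0,P1) = 58.2232, d(P0,P2) = 36.0555, d(P1,P2) = 30.9235
Closest: P1 and P2

Closest pair: (27.7, 20.3) and (-2.8, 25.4), distance = 30.9235
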